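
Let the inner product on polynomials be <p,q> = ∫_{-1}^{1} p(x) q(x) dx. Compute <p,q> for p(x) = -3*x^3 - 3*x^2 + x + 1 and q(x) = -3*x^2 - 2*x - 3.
<p,q> = 8/3

Expand the product: p(x)·q(x) = 9*x^5 + 15*x^4 + 12*x^3 + 4*x^2 - 5*x - 3.
∫_{-1}^{1} of each monomial x^k gives [2/(k+1) if k even, 0 if k odd]. Integrating term-by-term (or equivalently evaluating the antiderivative F(x) = 3*x^6/2 + 3*x^5 + 3*x^4 + 4*x^3/3 - 5*x^2/2 - 3*x at the endpoints):
  F(1) − F(−1) = 10/3 − (2/3) = 8/3.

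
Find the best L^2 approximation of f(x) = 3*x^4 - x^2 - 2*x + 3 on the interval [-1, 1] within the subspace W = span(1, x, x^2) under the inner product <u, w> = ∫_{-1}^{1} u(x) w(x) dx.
g(x) = 11*x^2/7 - 2*x + 96/35

The best approximation g ∈ W is the orthogonal projection of f onto W. Writing g = a_0 + a_1 x + a_2 x^2, the coefficients solve the normal equations G · a = b where
  G_{ij} = <φ_i, φ_j> and b_i = <f, φ_i>, with φ_0 = 1, φ_1 = x, φ_2 = x^2.
G =
  [2, 0, 2/3]
  [0, 2/3, 0]
  [2/3, 0, 2/5],
b = (98/15, -4/3, 86/35).
Solving gives a_0 = 96/35, a_1 = -2, a_2 = 11/7, so
  g(x) = 11*x^2/7 - 2*x + 96/35.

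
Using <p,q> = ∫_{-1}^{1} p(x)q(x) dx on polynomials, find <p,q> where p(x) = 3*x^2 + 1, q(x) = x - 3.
<p,q> = -12

Expand the product: p(x)·q(x) = 3*x^3 - 9*x^2 + x - 3.
∫_{-1}^{1} of each monomial x^k gives [2/(k+1) if k even, 0 if k odd]. Integrating term-by-term (or equivalently evaluating the antiderivative F(x) = 3*x^4/4 - 3*x^3 + x^2/2 - 3*x at the endpoints):
  F(1) − F(−1) = -19/4 − (29/4) = -12.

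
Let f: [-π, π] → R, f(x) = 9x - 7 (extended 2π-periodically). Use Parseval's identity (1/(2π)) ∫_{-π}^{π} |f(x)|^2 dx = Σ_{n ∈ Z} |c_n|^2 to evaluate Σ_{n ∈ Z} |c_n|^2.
Σ |c_n|^2 = 27π^2 + 49

Expand and integrate term by term over [-π, π]:
  ∫ (9x)^2 dx = 81·(2π^3/3); ∫ 2·9·(-7)·x dx = 0 (odd integrand); ∫ (-7)^2 dx = 49·2π.
So (1/(2π)) ∫_{-π}^{π} (9x - 7)^2 dx = 81π^2/3 + 49 = 27π^2 + 49.
Parseval ⇒ Σ |c_n|^2 = 27π^2 + 49.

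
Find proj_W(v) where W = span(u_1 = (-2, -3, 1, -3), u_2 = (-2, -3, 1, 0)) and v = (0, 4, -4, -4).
proj_W(v) = (16/7, 24/7, -8/7, -4)

Set up U = [u_1 | ... | u_2] ∈ R^(4×2). The projector onto W = col(U) is P = U (U^T U)^(-1) U^T.
Compute U^T U =
  [23, 14]
  [14, 14],
and U^T v = (-4, -16).
Solve U^T U · c = U^T v for the coefficients: c = (4/3, -52/21). The projection is proj_W(v) = U c.
Check: (v - proj_W(v)) · u_1 = 0  (should be 0).
Check: (v - proj_W(v)) · u_2 = 0  (should be 0).
Result: proj_W(v) = (16/7, 24/7, -8/7, -4).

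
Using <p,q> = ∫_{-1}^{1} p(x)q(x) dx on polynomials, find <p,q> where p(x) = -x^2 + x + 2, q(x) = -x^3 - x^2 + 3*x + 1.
<p,q> = 4

Expand the product: p(x)·q(x) = x^5 - 6*x^3 + 7*x + 2.
∫_{-1}^{1} of each monomial x^k gives [2/(k+1) if k even, 0 if k odd]. Integrating term-by-term (or equivalently evaluating the antiderivative F(x) = x^6/6 - 3*x^4/2 + 7*x^2/2 + 2*x at the endpoints):
  F(1) − F(−1) = 25/6 − (1/6) = 4.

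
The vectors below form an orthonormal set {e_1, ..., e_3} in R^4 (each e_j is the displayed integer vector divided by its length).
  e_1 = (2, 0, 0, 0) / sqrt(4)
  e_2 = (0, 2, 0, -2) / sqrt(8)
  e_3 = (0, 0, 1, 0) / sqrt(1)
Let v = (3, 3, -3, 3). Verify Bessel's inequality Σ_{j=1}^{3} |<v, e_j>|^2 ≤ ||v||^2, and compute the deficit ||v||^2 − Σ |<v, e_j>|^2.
Σ |<v, e_j>|^2 = 18; ||v||^2 = 36; deficit = 18

Write each e_j = u_j / sqrt(<u_j, u_j>) where u_j is the displayed integer vector. Then <v, e_j> = <v, u_j> / sqrt(<u_j, u_j>), so |<v, e_j>|^2 = <v, u_j>^2 / <u_j, u_j>.
Coefficients: <v, e_1> = 6/sqrt(4), <v, e_2> = 0/sqrt(8), <v, e_3> = -3/sqrt(1).
Square and sum: Σ |<v, e_j>|^2 = 18.
Compute ||v||^2 = v·v = 36.
Deficit = 36 − 18 = 18 ≥ 0, confirming Bessel's inequality. (The deficit equals ||v − Σ <v,e_j> e_j||^2, the squared distance from v to span{e_j}.)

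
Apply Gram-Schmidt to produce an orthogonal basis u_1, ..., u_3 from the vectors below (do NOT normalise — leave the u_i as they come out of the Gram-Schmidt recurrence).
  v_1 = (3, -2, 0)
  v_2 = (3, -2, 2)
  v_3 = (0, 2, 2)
Orthogonal basis:
  u_1 = (3, -2, 0)
  u_2 = (0, 0, 2)
  u_3 = (12/13, 18/13, 0)

Apply the Gram-Schmidt recurrence
  u_1 = v_1
  u_i = v_i − Σ_{j<i} ((v_i · u_j) / (u_j · u_j)) · u_j.

Step by step this gives:
  u_1 = (3, -2, 0)
  u_2 = (0, 0, 2)
  u_3 = (12/13, 18/13, 0)

Orthogonality check:
  u_2 · u_1 = 0 (should be 0)
  u_3 · u_1 = 0 (should be 0)
  u_3 · u_2 = 0 (should be 0)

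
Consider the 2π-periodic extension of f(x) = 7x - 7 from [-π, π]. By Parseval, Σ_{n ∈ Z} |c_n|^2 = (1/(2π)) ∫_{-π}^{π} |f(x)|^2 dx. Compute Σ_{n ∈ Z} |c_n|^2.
Σ |c_n|^2 = 49π^2/3 + 49

Expand and integrate term by term over [-π, π]:
  ∫ (7x)^2 dx = 49·(2π^3/3); ∫ 2·7·(-7)·x dx = 0 (odd integrand); ∫ (-7)^2 dx = 49·2π.
So (1/(2π)) ∫_{-π}^{π} (7x - 7)^2 dx = 49π^2/3 + 49 = 49π^2/3 + 49.
Parseval ⇒ Σ |c_n|^2 = 49π^2/3 + 49.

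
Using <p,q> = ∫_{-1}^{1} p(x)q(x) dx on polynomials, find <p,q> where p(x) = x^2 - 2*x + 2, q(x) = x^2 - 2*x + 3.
<p,q> = 92/5

Expand the product: p(x)·q(x) = x^4 - 4*x^3 + 9*x^2 - 10*x + 6.
∫_{-1}^{1} of each monomial x^k gives [2/(k+1) if k even, 0 if k odd]. Integrating term-by-term (or equivalently evaluating the antiderivative F(x) = x^5/5 - x^4 + 3*x^3 - 5*x^2 + 6*x at the endpoints):
  F(1) − F(−1) = 16/5 − (-76/5) = 92/5.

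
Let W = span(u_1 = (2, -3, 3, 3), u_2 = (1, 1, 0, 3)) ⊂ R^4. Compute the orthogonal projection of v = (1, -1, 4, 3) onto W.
proj_W(v) = (499/277, -571/277, 642/277, 855/277)

Set up U = [u_1 | ... | u_2] ∈ R^(4×2). The projector onto W = col(U) is P = U (U^T U)^(-1) U^T.
Compute U^T U =
  [31, 8]
  [8, 11],
and U^T v = (26, 9).
Solve U^T U · c = U^T v for the coefficients: c = (214/277, 71/277). The projection is proj_W(v) = U c.
Check: (v - proj_W(v)) · u_1 = 0  (should be 0).
Check: (v - proj_W(v)) · u_2 = 0  (should be 0).
Result: proj_W(v) = (499/277, -571/277, 642/277, 855/277).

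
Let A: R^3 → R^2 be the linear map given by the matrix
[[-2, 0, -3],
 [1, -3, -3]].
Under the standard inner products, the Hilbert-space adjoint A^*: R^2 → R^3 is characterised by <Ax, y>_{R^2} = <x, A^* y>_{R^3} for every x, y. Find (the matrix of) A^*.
A^* = A^T =
[[-2, 1],
 [0, -3],
 [-3, -3]]

For real matrices with standard dot products, the defining identity <Ax, y> = <x, A^* y> gives (Ax)^T y = x^T (A^*) y, i.e. x^T A^T y = x^T (A^*) y. Since this holds for all x, y, we must have A^* = A^T. Therefore
A^* =
[[-2, 1],
 [0, -3],
 [-3, -3]].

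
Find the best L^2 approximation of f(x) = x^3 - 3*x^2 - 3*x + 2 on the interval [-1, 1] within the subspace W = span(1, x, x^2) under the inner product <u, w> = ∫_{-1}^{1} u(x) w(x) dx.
g(x) = -3*x^2 - 12*x/5 + 2

The best approximation g ∈ W is the orthogonal projection of f onto W. Writing g = a_0 + a_1 x + a_2 x^2, the coefficients solve the normal equations G · a = b where
  G_{ij} = <φ_i, φ_j> and b_i = <f, φ_i>, with φ_0 = 1, φ_1 = x, φ_2 = x^2.
G =
  [2, 0, 2/3]
  [0, 2/3, 0]
  [2/3, 0, 2/5],
b = (2, -8/5, 2/15).
Solving gives a_0 = 2, a_1 = -12/5, a_2 = -3, so
  g(x) = -3*x^2 - 12*x/5 + 2.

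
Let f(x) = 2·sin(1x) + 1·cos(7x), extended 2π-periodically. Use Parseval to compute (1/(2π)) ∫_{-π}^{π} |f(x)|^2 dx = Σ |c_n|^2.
Σ |c_n|^2 = 5/2

Expand |f|^2 and use orthogonality of {sin(nx), cos(mx)} on [-π, π]:
  ∫_{-π}^{π} sin(nx)^2 dx = π, ∫ cos(mx)^2 dx = π, and cross terms integrate to 0.
So ∫_{-π}^{π} f(x)^2 dx = 2^2 · π + 1^2 · π = (4 + 1)π.
Divide by 2π: (4 + 1)/2 = 5/2.
By Parseval, this equals Σ |c_n|^2.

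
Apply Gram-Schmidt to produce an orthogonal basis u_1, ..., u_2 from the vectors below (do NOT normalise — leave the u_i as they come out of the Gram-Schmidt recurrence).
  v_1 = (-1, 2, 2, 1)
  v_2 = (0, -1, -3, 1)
Orthogonal basis:
  u_1 = (-1, 2, 2, 1)
  u_2 = (-7/10, 2/5, -8/5, 17/10)

Apply the Gram-Schmidt recurrence
  u_1 = v_1
  u_i = v_i − Σ_{j<i} ((v_i · u_j) / (u_j · u_j)) · u_j.

Step by step this gives:
  u_1 = (-1, 2, 2, 1)
  u_2 = (-7/10, 2/5, -8/5, 17/10)

Orthogonality check:
  u_2 · u_1 = 0 (should be 0)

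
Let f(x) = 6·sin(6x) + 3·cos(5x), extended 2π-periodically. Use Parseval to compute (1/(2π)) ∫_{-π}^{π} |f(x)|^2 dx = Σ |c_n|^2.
Σ |c_n|^2 = 45/2

Expand |f|^2 and use orthogonality of {sin(nx), cos(mx)} on [-π, π]:
  ∫_{-π}^{π} sin(nx)^2 dx = π, ∫ cos(mx)^2 dx = π, and cross terms integrate to 0.
So ∫_{-π}^{π} f(x)^2 dx = 6^2 · π + 3^2 · π = (36 + 9)π.
Divide by 2π: (36 + 9)/2 = 45/2.
By Parseval, this equals Σ |c_n|^2.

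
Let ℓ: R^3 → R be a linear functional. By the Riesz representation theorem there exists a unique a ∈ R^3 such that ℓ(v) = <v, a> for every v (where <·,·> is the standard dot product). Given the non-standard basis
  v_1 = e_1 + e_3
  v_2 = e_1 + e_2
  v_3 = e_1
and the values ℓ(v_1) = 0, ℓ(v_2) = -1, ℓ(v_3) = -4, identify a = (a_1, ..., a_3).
a = (-4, 3, 4)

Write a = (a_1, ..., a_3) in the standard basis. For each basis vector v_i, ℓ(v_i) = <v_i, a> is a linear equation in the a_j's. Collect the n equations into a matrix system V a = ℓ, where row i of V is v_i (expressed in the standard basis). Since V is invertible (lower-triangular with 1s on the diagonal, up to permutation), solve by back-substitution:
  V =
[[1, 0, 1],
 [1, 1, 0],
 [1, 0, 0]]
  V a = (0, -1, -4)
Solving gives a = (-4, 3, 4).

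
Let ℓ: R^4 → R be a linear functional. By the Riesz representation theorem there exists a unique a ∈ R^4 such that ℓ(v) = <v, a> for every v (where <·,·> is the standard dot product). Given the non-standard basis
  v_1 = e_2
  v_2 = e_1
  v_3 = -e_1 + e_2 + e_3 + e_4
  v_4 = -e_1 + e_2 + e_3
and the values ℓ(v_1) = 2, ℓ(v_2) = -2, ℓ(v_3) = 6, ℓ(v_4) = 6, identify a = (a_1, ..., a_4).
a = (-2, 2, 2, 0)

Write a = (a_1, ..., a_4) in the standard basis. For each basis vector v_i, ℓ(v_i) = <v_i, a> is a linear equation in the a_j's. Collect the n equations into a matrix system V a = ℓ, where row i of V is v_i (expressed in the standard basis). Since V is invertible (lower-triangular with 1s on the diagonal, up to permutation), solve by back-substitution:
  V =
[[0, 1, 0, 0],
 [1, 0, 0, 0],
 [-1, 1, 1, 1],
 [-1, 1, 1, 0]]
  V a = (2, -2, 6, 6)
Solving gives a = (-2, 2, 2, 0).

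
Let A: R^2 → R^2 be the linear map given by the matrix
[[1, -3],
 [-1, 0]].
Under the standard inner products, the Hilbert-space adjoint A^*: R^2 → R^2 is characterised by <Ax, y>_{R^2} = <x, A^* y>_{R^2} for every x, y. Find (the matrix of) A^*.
A^* = A^T =
[[1, -1],
 [-3, 0]]

For real matrices with standard dot products, the defining identity <Ax, y> = <x, A^* y> gives (Ax)^T y = x^T (A^*) y, i.e. x^T A^T y = x^T (A^*) y. Since this holds for all x, y, we must have A^* = A^T. Therefore
A^* =
[[1, -1],
 [-3, 0]].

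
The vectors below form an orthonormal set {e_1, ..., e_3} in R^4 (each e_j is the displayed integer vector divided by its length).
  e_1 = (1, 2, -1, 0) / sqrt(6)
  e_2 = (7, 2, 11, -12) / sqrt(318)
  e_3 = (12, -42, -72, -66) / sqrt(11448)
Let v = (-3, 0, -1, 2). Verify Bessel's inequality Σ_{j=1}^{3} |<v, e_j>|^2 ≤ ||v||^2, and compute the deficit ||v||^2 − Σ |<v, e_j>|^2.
Σ |<v, e_j>|^2 = 34/3; ||v||^2 = 14; deficit = 8/3

Write each e_j = u_j / sqrt(<u_j, u_j>) where u_j is the displayed integer vector. Then <v, e_j> = <v, u_j> / sqrt(<u_j, u_j>), so |<v, e_j>|^2 = <v, u_j>^2 / <u_j, u_j>.
Coefficients: <v, e_1> = -2/sqrt(6), <v, e_2> = -56/sqrt(318), <v, e_3> = -96/sqrt(11448).
Square and sum: Σ |<v, e_j>|^2 = 34/3.
Compute ||v||^2 = v·v = 14.
Deficit = 14 − 34/3 = 8/3 ≥ 0, confirming Bessel's inequality. (The deficit equals ||v − Σ <v,e_j> e_j||^2, the squared distance from v to span{e_j}.)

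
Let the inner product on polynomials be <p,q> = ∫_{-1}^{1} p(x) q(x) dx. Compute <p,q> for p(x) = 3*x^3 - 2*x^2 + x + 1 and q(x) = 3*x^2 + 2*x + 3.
<p,q> = 16/3

Expand the product: p(x)·q(x) = 9*x^5 + 8*x^3 - x^2 + 5*x + 3.
∫_{-1}^{1} of each monomial x^k gives [2/(k+1) if k even, 0 if k odd]. Integrating term-by-term (or equivalently evaluating the antiderivative F(x) = 3*x^6/2 + 2*x^4 - x^3/3 + 5*x^2/2 + 3*x at the endpoints):
  F(1) − F(−1) = 26/3 − (10/3) = 16/3.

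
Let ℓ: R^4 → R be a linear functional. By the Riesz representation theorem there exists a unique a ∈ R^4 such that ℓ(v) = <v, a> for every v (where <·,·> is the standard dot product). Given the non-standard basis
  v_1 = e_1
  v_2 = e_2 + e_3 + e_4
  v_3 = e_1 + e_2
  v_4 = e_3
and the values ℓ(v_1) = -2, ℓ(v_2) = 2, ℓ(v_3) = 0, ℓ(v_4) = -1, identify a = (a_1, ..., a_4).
a = (-2, 2, -1, 1)

Write a = (a_1, ..., a_4) in the standard basis. For each basis vector v_i, ℓ(v_i) = <v_i, a> is a linear equation in the a_j's. Collect the n equations into a matrix system V a = ℓ, where row i of V is v_i (expressed in the standard basis). Since V is invertible (lower-triangular with 1s on the diagonal, up to permutation), solve by back-substitution:
  V =
[[1, 0, 0, 0],
 [0, 1, 1, 1],
 [1, 1, 0, 0],
 [0, 0, 1, 0]]
  V a = (-2, 2, 0, -1)
Solving gives a = (-2, 2, -1, 1).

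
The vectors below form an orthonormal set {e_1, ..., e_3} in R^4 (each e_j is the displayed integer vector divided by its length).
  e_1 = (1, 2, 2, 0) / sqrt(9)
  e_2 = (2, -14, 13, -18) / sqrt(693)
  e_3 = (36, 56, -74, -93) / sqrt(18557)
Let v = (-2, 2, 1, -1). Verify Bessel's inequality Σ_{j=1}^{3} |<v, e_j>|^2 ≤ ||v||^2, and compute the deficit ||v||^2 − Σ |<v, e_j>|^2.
Σ |<v, e_j>|^2 = 474/241; ||v||^2 = 10; deficit = 1936/241

Write each e_j = u_j / sqrt(<u_j, u_j>) where u_j is the displayed integer vector. Then <v, e_j> = <v, u_j> / sqrt(<u_j, u_j>), so |<v, e_j>|^2 = <v, u_j>^2 / <u_j, u_j>.
Coefficients: <v, e_1> = 4/sqrt(9), <v, e_2> = -1/sqrt(693), <v, e_3> = 59/sqrt(18557).
Square and sum: Σ |<v, e_j>|^2 = 474/241.
Compute ||v||^2 = v·v = 10.
Deficit = 10 − 474/241 = 1936/241 ≥ 0, confirming Bessel's inequality. (The deficit equals ||v − Σ <v,e_j> e_j||^2, the squared distance from v to span{e_j}.)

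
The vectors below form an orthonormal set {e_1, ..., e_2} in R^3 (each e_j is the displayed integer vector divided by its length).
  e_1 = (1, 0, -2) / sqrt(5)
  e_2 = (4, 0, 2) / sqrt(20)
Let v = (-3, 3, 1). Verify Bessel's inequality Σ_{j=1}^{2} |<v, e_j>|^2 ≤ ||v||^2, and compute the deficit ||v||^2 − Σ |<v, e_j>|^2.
Σ |<v, e_j>|^2 = 10; ||v||^2 = 19; deficit = 9

Write each e_j = u_j / sqrt(<u_j, u_j>) where u_j is the displayed integer vector. Then <v, e_j> = <v, u_j> / sqrt(<u_j, u_j>), so |<v, e_j>|^2 = <v, u_j>^2 / <u_j, u_j>.
Coefficients: <v, e_1> = -5/sqrt(5), <v, e_2> = -10/sqrt(20).
Square and sum: Σ |<v, e_j>|^2 = 10.
Compute ||v||^2 = v·v = 19.
Deficit = 19 − 10 = 9 ≥ 0, confirming Bessel's inequality. (The deficit equals ||v − Σ <v,e_j> e_j||^2, the squared distance from v to span{e_j}.)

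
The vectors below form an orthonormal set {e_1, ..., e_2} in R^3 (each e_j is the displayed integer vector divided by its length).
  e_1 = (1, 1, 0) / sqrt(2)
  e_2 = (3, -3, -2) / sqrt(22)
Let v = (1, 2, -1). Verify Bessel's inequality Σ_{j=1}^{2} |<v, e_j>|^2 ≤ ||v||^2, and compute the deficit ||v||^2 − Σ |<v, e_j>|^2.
Σ |<v, e_j>|^2 = 50/11; ||v||^2 = 6; deficit = 16/11

Write each e_j = u_j / sqrt(<u_j, u_j>) where u_j is the displayed integer vector. Then <v, e_j> = <v, u_j> / sqrt(<u_j, u_j>), so |<v, e_j>|^2 = <v, u_j>^2 / <u_j, u_j>.
Coefficients: <v, e_1> = 3/sqrt(2), <v, e_2> = -1/sqrt(22).
Square and sum: Σ |<v, e_j>|^2 = 50/11.
Compute ||v||^2 = v·v = 6.
Deficit = 6 − 50/11 = 16/11 ≥ 0, confirming Bessel's inequality. (The deficit equals ||v − Σ <v,e_j> e_j||^2, the squared distance from v to span{e_j}.)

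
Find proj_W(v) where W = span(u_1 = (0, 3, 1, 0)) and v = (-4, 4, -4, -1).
proj_W(v) = (0, 12/5, 4/5, 0)

Set up U = [u_1 | ... | u_1] ∈ R^(4×1). The projector onto W = col(U) is P = U (U^T U)^(-1) U^T.
Compute U^T U =
  [10],
and U^T v = (8).
Solve U^T U · c = U^T v for the coefficients: c = (4/5). The projection is proj_W(v) = U c.
Check: (v - proj_W(v)) · u_1 = 0  (should be 0).
Result: proj_W(v) = (0, 12/5, 4/5, 0).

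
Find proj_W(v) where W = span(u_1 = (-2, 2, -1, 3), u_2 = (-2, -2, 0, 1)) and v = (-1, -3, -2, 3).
proj_W(v) = (-46/17, -98/51, -10/51, 89/51)

Set up U = [u_1 | ... | u_2] ∈ R^(4×2). The projector onto W = col(U) is P = U (U^T U)^(-1) U^T.
Compute U^T U =
  [18, 3]
  [3, 9],
and U^T v = (7, 11).
Solve U^T U · c = U^T v for the coefficients: c = (10/51, 59/51). The projection is proj_W(v) = U c.
Check: (v - proj_W(v)) · u_1 = 0  (should be 0).
Check: (v - proj_W(v)) · u_2 = 0  (should be 0).
Result: proj_W(v) = (-46/17, -98/51, -10/51, 89/51).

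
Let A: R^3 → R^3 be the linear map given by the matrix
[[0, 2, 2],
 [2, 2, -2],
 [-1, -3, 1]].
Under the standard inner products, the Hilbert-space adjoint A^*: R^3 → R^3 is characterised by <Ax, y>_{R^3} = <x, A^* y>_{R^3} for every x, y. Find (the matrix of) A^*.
A^* = A^T =
[[0, 2, -1],
 [2, 2, -3],
 [2, -2, 1]]

For real matrices with standard dot products, the defining identity <Ax, y> = <x, A^* y> gives (Ax)^T y = x^T (A^*) y, i.e. x^T A^T y = x^T (A^*) y. Since this holds for all x, y, we must have A^* = A^T. Therefore
A^* =
[[0, 2, -1],
 [2, 2, -3],
 [2, -2, 1]].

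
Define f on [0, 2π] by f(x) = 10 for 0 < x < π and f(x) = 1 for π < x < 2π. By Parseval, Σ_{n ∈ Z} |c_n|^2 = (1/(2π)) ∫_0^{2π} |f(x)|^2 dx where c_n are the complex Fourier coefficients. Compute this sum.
Σ |c_n|^2 = 101/2

Parseval equates the L^2 energy of f (normalised by 1/(2π)) with the ℓ^2 sum of its Fourier coefficients: (1/(2π)) ∫_0^{2π} |f|^2 = Σ |c_n|^2.
Compute the left side: (1/(2π)) [∫_0^π 10^2 dx + ∫_π^{2π} 1^2 dx] = (1/(2π)) · (100π + 1π) = (100 + 1)/2 = 101/2.
So Σ_{n ∈ Z} |c_n|^2 = 101/2.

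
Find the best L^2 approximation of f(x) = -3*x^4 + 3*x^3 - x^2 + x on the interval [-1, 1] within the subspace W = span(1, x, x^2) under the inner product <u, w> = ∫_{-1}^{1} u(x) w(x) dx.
g(x) = -25*x^2/7 + 14*x/5 + 9/35

The best approximation g ∈ W is the orthogonal projection of f onto W. Writing g = a_0 + a_1 x + a_2 x^2, the coefficients solve the normal equations G · a = b where
  G_{ij} = <φ_i, φ_j> and b_i = <f, φ_i>, with φ_0 = 1, φ_1 = x, φ_2 = x^2.
G =
  [2, 0, 2/3]
  [0, 2/3, 0]
  [2/3, 0, 2/5],
b = (-28/15, 28/15, -44/35).
Solving gives a_0 = 9/35, a_1 = 14/5, a_2 = -25/7, so
  g(x) = -25*x^2/7 + 14*x/5 + 9/35.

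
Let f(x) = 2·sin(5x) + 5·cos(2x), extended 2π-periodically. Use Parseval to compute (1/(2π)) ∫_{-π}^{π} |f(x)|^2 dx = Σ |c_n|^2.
Σ |c_n|^2 = 29/2

Expand |f|^2 and use orthogonality of {sin(nx), cos(mx)} on [-π, π]:
  ∫_{-π}^{π} sin(nx)^2 dx = π, ∫ cos(mx)^2 dx = π, and cross terms integrate to 0.
So ∫_{-π}^{π} f(x)^2 dx = 2^2 · π + 5^2 · π = (4 + 25)π.
Divide by 2π: (4 + 25)/2 = 29/2.
By Parseval, this equals Σ |c_n|^2.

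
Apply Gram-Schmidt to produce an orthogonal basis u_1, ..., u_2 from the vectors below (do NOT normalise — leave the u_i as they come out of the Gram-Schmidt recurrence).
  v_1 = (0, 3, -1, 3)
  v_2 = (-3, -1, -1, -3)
Orthogonal basis:
  u_1 = (0, 3, -1, 3)
  u_2 = (-3, 14/19, -30/19, -24/19)

Apply the Gram-Schmidt recurrence
  u_1 = v_1
  u_i = v_i − Σ_{j<i} ((v_i · u_j) / (u_j · u_j)) · u_j.

Step by step this gives:
  u_1 = (0, 3, -1, 3)
  u_2 = (-3, 14/19, -30/19, -24/19)

Orthogonality check:
  u_2 · u_1 = 0 (should be 0)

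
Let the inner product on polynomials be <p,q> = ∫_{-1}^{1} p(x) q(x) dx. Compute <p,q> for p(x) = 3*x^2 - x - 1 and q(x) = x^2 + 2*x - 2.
<p,q> = -4/5

Expand the product: p(x)·q(x) = 3*x^4 + 5*x^3 - 9*x^2 + 2.
∫_{-1}^{1} of each monomial x^k gives [2/(k+1) if k even, 0 if k odd]. Integrating term-by-term (or equivalently evaluating the antiderivative F(x) = 3*x^5/5 + 5*x^4/4 - 3*x^3 + 2*x at the endpoints):
  F(1) − F(−1) = 17/20 − (33/20) = -4/5.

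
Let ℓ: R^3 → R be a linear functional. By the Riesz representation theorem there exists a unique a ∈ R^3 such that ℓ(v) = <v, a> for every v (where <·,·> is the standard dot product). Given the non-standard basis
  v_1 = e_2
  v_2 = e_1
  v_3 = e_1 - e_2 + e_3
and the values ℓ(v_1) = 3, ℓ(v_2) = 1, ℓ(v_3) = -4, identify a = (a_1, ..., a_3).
a = (1, 3, -2)

Write a = (a_1, ..., a_3) in the standard basis. For each basis vector v_i, ℓ(v_i) = <v_i, a> is a linear equation in the a_j's. Collect the n equations into a matrix system V a = ℓ, where row i of V is v_i (expressed in the standard basis). Since V is invertible (lower-triangular with 1s on the diagonal, up to permutation), solve by back-substitution:
  V =
[[0, 1, 0],
 [1, 0, 0],
 [1, -1, 1]]
  V a = (3, 1, -4)
Solving gives a = (1, 3, -2).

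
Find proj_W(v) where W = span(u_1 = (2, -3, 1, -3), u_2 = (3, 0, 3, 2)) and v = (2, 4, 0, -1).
proj_W(v) = (11/71, 366/497, 199/497, 580/497)

Set up U = [u_1 | ... | u_2] ∈ R^(4×2). The projector onto W = col(U) is P = U (U^T U)^(-1) U^T.
Compute U^T U =
  [23, 3]
  [3, 22],
and U^T v = (-5, 4).
Solve U^T U · c = U^T v for the coefficients: c = (-122/497, 107/497). The projection is proj_W(v) = U c.
Check: (v - proj_W(v)) · u_1 = 0  (should be 0).
Check: (v - proj_W(v)) · u_2 = 0  (should be 0).
Result: proj_W(v) = (11/71, 366/497, 199/497, 580/497).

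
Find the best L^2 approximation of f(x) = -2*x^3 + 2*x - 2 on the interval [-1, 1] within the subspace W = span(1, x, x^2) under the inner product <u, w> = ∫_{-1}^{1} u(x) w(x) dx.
g(x) = 4*x/5 - 2

The best approximation g ∈ W is the orthogonal projection of f onto W. Writing g = a_0 + a_1 x + a_2 x^2, the coefficients solve the normal equations G · a = b where
  G_{ij} = <φ_i, φ_j> and b_i = <f, φ_i>, with φ_0 = 1, φ_1 = x, φ_2 = x^2.
G =
  [2, 0, 2/3]
  [0, 2/3, 0]
  [2/3, 0, 2/5],
b = (-4, 8/15, -4/3).
Solving gives a_0 = -2, a_1 = 4/5, a_2 = 0, so
  g(x) = 4*x/5 - 2.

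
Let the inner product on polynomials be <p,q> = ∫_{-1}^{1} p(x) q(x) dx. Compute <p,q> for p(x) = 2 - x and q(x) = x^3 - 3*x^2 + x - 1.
<p,q> = -136/15

Expand the product: p(x)·q(x) = -x^4 + 5*x^3 - 7*x^2 + 3*x - 2.
∫_{-1}^{1} of each monomial x^k gives [2/(k+1) if k even, 0 if k odd]. Integrating term-by-term (or equivalently evaluating the antiderivative F(x) = -x^5/5 + 5*x^4/4 - 7*x^3/3 + 3*x^2/2 - 2*x at the endpoints):
  F(1) − F(−1) = -107/60 − (437/60) = -136/15.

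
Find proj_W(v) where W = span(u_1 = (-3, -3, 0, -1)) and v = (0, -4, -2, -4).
proj_W(v) = (-48/19, -48/19, 0, -16/19)

Set up U = [u_1 | ... | u_1] ∈ R^(4×1). The projector onto W = col(U) is P = U (U^T U)^(-1) U^T.
Compute U^T U =
  [19],
and U^T v = (16).
Solve U^T U · c = U^T v for the coefficients: c = (16/19). The projection is proj_W(v) = U c.
Check: (v - proj_W(v)) · u_1 = 0  (should be 0).
Result: proj_W(v) = (-48/19, -48/19, 0, -16/19).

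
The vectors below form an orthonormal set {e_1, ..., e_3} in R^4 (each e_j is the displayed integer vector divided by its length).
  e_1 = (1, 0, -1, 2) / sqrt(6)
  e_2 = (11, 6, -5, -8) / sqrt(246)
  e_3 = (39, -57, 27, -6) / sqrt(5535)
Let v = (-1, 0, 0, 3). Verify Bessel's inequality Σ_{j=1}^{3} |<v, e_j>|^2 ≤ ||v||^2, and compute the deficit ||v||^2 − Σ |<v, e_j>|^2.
Σ |<v, e_j>|^2 = 146/15; ||v||^2 = 10; deficit = 4/15

Write each e_j = u_j / sqrt(<u_j, u_j>) where u_j is the displayed integer vector. Then <v, e_j> = <v, u_j> / sqrt(<u_j, u_j>), so |<v, e_j>|^2 = <v, u_j>^2 / <u_j, u_j>.
Coefficients: <v, e_1> = 5/sqrt(6), <v, e_2> = -35/sqrt(246), <v, e_3> = -57/sqrt(5535).
Square and sum: Σ |<v, e_j>|^2 = 146/15.
Compute ||v||^2 = v·v = 10.
Deficit = 10 − 146/15 = 4/15 ≥ 0, confirming Bessel's inequality. (The deficit equals ||v − Σ <v,e_j> e_j||^2, the squared distance from v to span{e_j}.)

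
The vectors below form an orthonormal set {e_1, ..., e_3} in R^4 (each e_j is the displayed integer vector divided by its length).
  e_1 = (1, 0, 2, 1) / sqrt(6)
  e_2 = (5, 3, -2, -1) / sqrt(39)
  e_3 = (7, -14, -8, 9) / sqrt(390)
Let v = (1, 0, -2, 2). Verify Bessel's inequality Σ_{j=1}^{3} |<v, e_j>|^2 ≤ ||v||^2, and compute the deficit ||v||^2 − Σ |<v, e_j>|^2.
Σ |<v, e_j>|^2 = 86/15; ||v||^2 = 9; deficit = 49/15

Write each e_j = u_j / sqrt(<u_j, u_j>) where u_j is the displayed integer vector. Then <v, e_j> = <v, u_j> / sqrt(<u_j, u_j>), so |<v, e_j>|^2 = <v, u_j>^2 / <u_j, u_j>.
Coefficients: <v, e_1> = -1/sqrt(6), <v, e_2> = 7/sqrt(39), <v, e_3> = 41/sqrt(390).
Square and sum: Σ |<v, e_j>|^2 = 86/15.
Compute ||v||^2 = v·v = 9.
Deficit = 9 − 86/15 = 49/15 ≥ 0, confirming Bessel's inequality. (The deficit equals ||v − Σ <v,e_j> e_j||^2, the squared distance from v to span{e_j}.)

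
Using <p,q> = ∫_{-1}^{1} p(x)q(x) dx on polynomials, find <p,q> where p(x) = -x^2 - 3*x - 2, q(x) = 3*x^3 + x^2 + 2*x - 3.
<p,q> = 14/3

Expand the product: p(x)·q(x) = -3*x^5 - 10*x^4 - 11*x^3 - 5*x^2 + 5*x + 6.
∫_{-1}^{1} of each monomial x^k gives [2/(k+1) if k even, 0 if k odd]. Integrating term-by-term (or equivalently evaluating the antiderivative F(x) = -x^6/2 - 2*x^5 - 11*x^4/4 - 5*x^3/3 + 5*x^2/2 + 6*x at the endpoints):
  F(1) − F(−1) = 19/12 − (-37/12) = 14/3.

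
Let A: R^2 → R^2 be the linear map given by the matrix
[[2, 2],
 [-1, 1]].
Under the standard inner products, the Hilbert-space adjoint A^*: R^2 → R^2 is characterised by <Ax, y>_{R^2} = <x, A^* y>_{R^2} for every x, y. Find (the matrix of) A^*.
A^* = A^T =
[[2, -1],
 [2, 1]]

For real matrices with standard dot products, the defining identity <Ax, y> = <x, A^* y> gives (Ax)^T y = x^T (A^*) y, i.e. x^T A^T y = x^T (A^*) y. Since this holds for all x, y, we must have A^* = A^T. Therefore
A^* =
[[2, -1],
 [2, 1]].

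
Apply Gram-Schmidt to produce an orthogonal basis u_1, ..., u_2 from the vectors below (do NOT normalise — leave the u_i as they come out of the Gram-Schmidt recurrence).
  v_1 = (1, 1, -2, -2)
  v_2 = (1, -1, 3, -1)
Orthogonal basis:
  u_1 = (1, 1, -2, -2)
  u_2 = (7/5, -3/5, 11/5, -9/5)

Apply the Gram-Schmidt recurrence
  u_1 = v_1
  u_i = v_i − Σ_{j<i} ((v_i · u_j) / (u_j · u_j)) · u_j.

Step by step this gives:
  u_1 = (1, 1, -2, -2)
  u_2 = (7/5, -3/5, 11/5, -9/5)

Orthogonality check:
  u_2 · u_1 = 0 (should be 0)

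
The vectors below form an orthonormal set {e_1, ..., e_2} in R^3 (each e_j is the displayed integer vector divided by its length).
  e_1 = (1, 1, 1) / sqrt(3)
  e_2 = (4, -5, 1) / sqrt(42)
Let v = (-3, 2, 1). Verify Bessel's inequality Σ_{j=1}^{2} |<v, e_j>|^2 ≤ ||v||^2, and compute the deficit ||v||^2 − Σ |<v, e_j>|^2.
Σ |<v, e_j>|^2 = 21/2; ||v||^2 = 14; deficit = 7/2

Write each e_j = u_j / sqrt(<u_j, u_j>) where u_j is the displayed integer vector. Then <v, e_j> = <v, u_j> / sqrt(<u_j, u_j>), so |<v, e_j>|^2 = <v, u_j>^2 / <u_j, u_j>.
Coefficients: <v, e_1> = 0/sqrt(3), <v, e_2> = -21/sqrt(42).
Square and sum: Σ |<v, e_j>|^2 = 21/2.
Compute ||v||^2 = v·v = 14.
Deficit = 14 − 21/2 = 7/2 ≥ 0, confirming Bessel's inequality. (The deficit equals ||v − Σ <v,e_j> e_j||^2, the squared distance from v to span{e_j}.)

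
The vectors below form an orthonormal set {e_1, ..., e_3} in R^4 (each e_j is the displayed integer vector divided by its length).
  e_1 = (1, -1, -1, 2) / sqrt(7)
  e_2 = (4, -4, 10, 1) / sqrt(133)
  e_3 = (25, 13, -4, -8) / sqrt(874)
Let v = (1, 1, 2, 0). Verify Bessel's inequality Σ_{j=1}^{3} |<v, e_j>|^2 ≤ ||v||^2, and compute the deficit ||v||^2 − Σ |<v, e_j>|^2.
Σ |<v, e_j>|^2 = 106/23; ||v||^2 = 6; deficit = 32/23

Write each e_j = u_j / sqrt(<u_j, u_j>) where u_j is the displayed integer vector. Then <v, e_j> = <v, u_j> / sqrt(<u_j, u_j>), so |<v, e_j>|^2 = <v, u_j>^2 / <u_j, u_j>.
Coefficients: <v, e_1> = -2/sqrt(7), <v, e_2> = 20/sqrt(133), <v, e_3> = 30/sqrt(874).
Square and sum: Σ |<v, e_j>|^2 = 106/23.
Compute ||v||^2 = v·v = 6.
Deficit = 6 − 106/23 = 32/23 ≥ 0, confirming Bessel's inequality. (The deficit equals ||v − Σ <v,e_j> e_j||^2, the squared distance from v to span{e_j}.)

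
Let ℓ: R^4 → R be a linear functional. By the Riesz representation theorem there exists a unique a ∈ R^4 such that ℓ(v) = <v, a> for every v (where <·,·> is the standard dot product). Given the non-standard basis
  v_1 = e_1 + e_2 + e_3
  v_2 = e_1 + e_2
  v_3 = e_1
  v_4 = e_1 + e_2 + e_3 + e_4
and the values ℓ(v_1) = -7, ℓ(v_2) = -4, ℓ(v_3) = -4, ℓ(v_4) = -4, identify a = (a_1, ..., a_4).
a = (-4, 0, -3, 3)

Write a = (a_1, ..., a_4) in the standard basis. For each basis vector v_i, ℓ(v_i) = <v_i, a> is a linear equation in the a_j's. Collect the n equations into a matrix system V a = ℓ, where row i of V is v_i (expressed in the standard basis). Since V is invertible (lower-triangular with 1s on the diagonal, up to permutation), solve by back-substitution:
  V =
[[1, 1, 1, 0],
 [1, 1, 0, 0],
 [1, 0, 0, 0],
 [1, 1, 1, 1]]
  V a = (-7, -4, -4, -4)
Solving gives a = (-4, 0, -3, 3).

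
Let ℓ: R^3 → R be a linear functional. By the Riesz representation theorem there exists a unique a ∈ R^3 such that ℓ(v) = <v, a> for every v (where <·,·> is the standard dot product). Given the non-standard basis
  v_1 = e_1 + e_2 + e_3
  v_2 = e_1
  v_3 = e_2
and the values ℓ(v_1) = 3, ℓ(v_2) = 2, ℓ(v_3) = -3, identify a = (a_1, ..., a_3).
a = (2, -3, 4)

Write a = (a_1, ..., a_3) in the standard basis. For each basis vector v_i, ℓ(v_i) = <v_i, a> is a linear equation in the a_j's. Collect the n equations into a matrix system V a = ℓ, where row i of V is v_i (expressed in the standard basis). Since V is invertible (lower-triangular with 1s on the diagonal, up to permutation), solve by back-substitution:
  V =
[[1, 1, 1],
 [1, 0, 0],
 [0, 1, 0]]
  V a = (3, 2, -3)
Solving gives a = (2, -3, 4).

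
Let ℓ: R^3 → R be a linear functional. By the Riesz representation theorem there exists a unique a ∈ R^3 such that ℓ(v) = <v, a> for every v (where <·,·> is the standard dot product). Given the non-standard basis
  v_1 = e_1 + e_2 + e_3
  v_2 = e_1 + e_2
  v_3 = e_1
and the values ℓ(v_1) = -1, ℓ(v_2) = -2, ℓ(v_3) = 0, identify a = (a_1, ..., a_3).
a = (0, -2, 1)

Write a = (a_1, ..., a_3) in the standard basis. For each basis vector v_i, ℓ(v_i) = <v_i, a> is a linear equation in the a_j's. Collect the n equations into a matrix system V a = ℓ, where row i of V is v_i (expressed in the standard basis). Since V is invertible (lower-triangular with 1s on the diagonal, up to permutation), solve by back-substitution:
  V =
[[1, 1, 1],
 [1, 1, 0],
 [1, 0, 0]]
  V a = (-1, -2, 0)
Solving gives a = (0, -2, 1).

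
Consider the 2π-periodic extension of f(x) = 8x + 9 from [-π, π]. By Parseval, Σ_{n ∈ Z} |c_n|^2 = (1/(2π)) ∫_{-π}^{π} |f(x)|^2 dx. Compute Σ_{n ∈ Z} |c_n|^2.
Σ |c_n|^2 = 64π^2/3 + 81

Expand and integrate term by term over [-π, π]:
  ∫ (8x)^2 dx = 64·(2π^3/3); ∫ 2·8·(9)·x dx = 0 (odd integrand); ∫ 9^2 dx = 81·2π.
So (1/(2π)) ∫_{-π}^{π} (8x + 9)^2 dx = 64π^2/3 + 81 = 64π^2/3 + 81.
Parseval ⇒ Σ |c_n|^2 = 64π^2/3 + 81.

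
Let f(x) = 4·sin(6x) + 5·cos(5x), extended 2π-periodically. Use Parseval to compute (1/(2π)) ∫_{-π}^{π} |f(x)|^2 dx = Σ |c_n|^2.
Σ |c_n|^2 = 41/2

Expand |f|^2 and use orthogonality of {sin(nx), cos(mx)} on [-π, π]:
  ∫_{-π}^{π} sin(nx)^2 dx = π, ∫ cos(mx)^2 dx = π, and cross terms integrate to 0.
So ∫_{-π}^{π} f(x)^2 dx = 4^2 · π + 5^2 · π = (16 + 25)π.
Divide by 2π: (16 + 25)/2 = 41/2.
By Parseval, this equals Σ |c_n|^2.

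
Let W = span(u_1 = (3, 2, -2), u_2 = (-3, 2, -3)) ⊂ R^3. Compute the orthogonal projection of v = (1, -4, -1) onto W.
proj_W(v) = (225/373, -382/373, 515/373)

Set up U = [u_1 | ... | u_2] ∈ R^(3×2). The projector onto W = col(U) is P = U (U^T U)^(-1) U^T.
Compute U^T U =
  [17, 1]
  [1, 22],
and U^T v = (-3, -8).
Solve U^T U · c = U^T v for the coefficients: c = (-58/373, -133/373). The projection is proj_W(v) = U c.
Check: (v - proj_W(v)) · u_1 = 0  (should be 0).
Check: (v - proj_W(v)) · u_2 = 0  (should be 0).
Result: proj_W(v) = (225/373, -382/373, 515/373).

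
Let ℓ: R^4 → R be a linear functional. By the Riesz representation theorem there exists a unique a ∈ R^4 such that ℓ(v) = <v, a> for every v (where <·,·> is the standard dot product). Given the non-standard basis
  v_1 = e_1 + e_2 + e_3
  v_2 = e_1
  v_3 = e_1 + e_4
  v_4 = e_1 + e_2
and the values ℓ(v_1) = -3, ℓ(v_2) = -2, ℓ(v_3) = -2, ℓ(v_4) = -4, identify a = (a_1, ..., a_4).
a = (-2, -2, 1, 0)

Write a = (a_1, ..., a_4) in the standard basis. For each basis vector v_i, ℓ(v_i) = <v_i, a> is a linear equation in the a_j's. Collect the n equations into a matrix system V a = ℓ, where row i of V is v_i (expressed in the standard basis). Since V is invertible (lower-triangular with 1s on the diagonal, up to permutation), solve by back-substitution:
  V =
[[1, 1, 1, 0],
 [1, 0, 0, 0],
 [1, 0, 0, 1],
 [1, 1, 0, 0]]
  V a = (-3, -2, -2, -4)
Solving gives a = (-2, -2, 1, 0).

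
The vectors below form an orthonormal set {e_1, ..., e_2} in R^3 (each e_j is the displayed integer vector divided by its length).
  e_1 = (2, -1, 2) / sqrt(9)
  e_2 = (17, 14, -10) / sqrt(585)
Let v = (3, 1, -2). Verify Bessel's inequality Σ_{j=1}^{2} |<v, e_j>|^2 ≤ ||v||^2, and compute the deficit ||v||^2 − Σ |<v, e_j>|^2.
Σ |<v, e_j>|^2 = 162/13; ||v||^2 = 14; deficit = 20/13

Write each e_j = u_j / sqrt(<u_j, u_j>) where u_j is the displayed integer vector. Then <v, e_j> = <v, u_j> / sqrt(<u_j, u_j>), so |<v, e_j>|^2 = <v, u_j>^2 / <u_j, u_j>.
Coefficients: <v, e_1> = 1/sqrt(9), <v, e_2> = 85/sqrt(585).
Square and sum: Σ |<v, e_j>|^2 = 162/13.
Compute ||v||^2 = v·v = 14.
Deficit = 14 − 162/13 = 20/13 ≥ 0, confirming Bessel's inequality. (The deficit equals ||v − Σ <v,e_j> e_j||^2, the squared distance from v to span{e_j}.)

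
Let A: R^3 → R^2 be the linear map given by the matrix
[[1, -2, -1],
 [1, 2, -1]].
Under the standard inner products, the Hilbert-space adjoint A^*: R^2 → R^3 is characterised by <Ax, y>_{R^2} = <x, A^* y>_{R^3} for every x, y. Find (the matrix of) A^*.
A^* = A^T =
[[1, 1],
 [-2, 2],
 [-1, -1]]

For real matrices with standard dot products, the defining identity <Ax, y> = <x, A^* y> gives (Ax)^T y = x^T (A^*) y, i.e. x^T A^T y = x^T (A^*) y. Since this holds for all x, y, we must have A^* = A^T. Therefore
A^* =
[[1, 1],
 [-2, 2],
 [-1, -1]].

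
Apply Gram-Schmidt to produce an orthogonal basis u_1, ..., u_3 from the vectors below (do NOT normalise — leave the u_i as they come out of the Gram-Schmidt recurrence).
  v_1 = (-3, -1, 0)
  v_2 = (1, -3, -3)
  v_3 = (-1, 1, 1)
Orthogonal basis:
  u_1 = (-3, -1, 0)
  u_2 = (1, -3, -3)
  u_3 = (-3/95, 9/95, -2/19)

Apply the Gram-Schmidt recurrence
  u_1 = v_1
  u_i = v_i − Σ_{j<i} ((v_i · u_j) / (u_j · u_j)) · u_j.

Step by step this gives:
  u_1 = (-3, -1, 0)
  u_2 = (1, -3, -3)
  u_3 = (-3/95, 9/95, -2/19)

Orthogonality check:
  u_2 · u_1 = 0 (should be 0)
  u_3 · u_1 = 0 (should be 0)
  u_3 · u_2 = 0 (should be 0)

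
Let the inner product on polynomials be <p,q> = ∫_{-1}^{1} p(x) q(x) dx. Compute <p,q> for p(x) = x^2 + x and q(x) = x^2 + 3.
<p,q> = 12/5

Expand the product: p(x)·q(x) = x^4 + x^3 + 3*x^2 + 3*x.
∫_{-1}^{1} of each monomial x^k gives [2/(k+1) if k even, 0 if k odd]. Integrating term-by-term (or equivalently evaluating the antiderivative F(x) = x^5/5 + x^4/4 + x^3 + 3*x^2/2 at the endpoints):
  F(1) − F(−1) = 59/20 − (11/20) = 12/5.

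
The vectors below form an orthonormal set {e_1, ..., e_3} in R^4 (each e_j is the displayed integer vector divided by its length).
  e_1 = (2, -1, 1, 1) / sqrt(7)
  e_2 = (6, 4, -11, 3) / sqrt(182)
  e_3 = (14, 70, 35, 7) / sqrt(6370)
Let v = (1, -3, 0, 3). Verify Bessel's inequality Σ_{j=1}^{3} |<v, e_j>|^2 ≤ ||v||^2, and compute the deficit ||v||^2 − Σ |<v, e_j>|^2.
Σ |<v, e_j>|^2 = 14; ||v||^2 = 19; deficit = 5

Write each e_j = u_j / sqrt(<u_j, u_j>) where u_j is the displayed integer vector. Then <v, e_j> = <v, u_j> / sqrt(<u_j, u_j>), so |<v, e_j>|^2 = <v, u_j>^2 / <u_j, u_j>.
Coefficients: <v, e_1> = 8/sqrt(7), <v, e_2> = 3/sqrt(182), <v, e_3> = -175/sqrt(6370).
Square and sum: Σ |<v, e_j>|^2 = 14.
Compute ||v||^2 = v·v = 19.
Deficit = 19 − 14 = 5 ≥ 0, confirming Bessel's inequality. (The deficit equals ||v − Σ <v,e_j> e_j||^2, the squared distance from v to span{e_j}.)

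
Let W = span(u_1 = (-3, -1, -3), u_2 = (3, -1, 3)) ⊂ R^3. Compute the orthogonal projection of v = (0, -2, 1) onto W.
proj_W(v) = (1/2, -2, 1/2)

Set up U = [u_1 | ... | u_2] ∈ R^(3×2). The projector onto W = col(U) is P = U (U^T U)^(-1) U^T.
Compute U^T U =
  [19, -17]
  [-17, 19],
and U^T v = (-1, 5).
Solve U^T U · c = U^T v for the coefficients: c = (11/12, 13/12). The projection is proj_W(v) = U c.
Check: (v - proj_W(v)) · u_1 = 0  (should be 0).
Check: (v - proj_W(v)) · u_2 = 0  (should be 0).
Result: proj_W(v) = (1/2, -2, 1/2).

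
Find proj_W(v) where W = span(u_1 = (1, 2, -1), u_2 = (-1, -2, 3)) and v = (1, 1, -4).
proj_W(v) = (3/5, 6/5, -4)

Set up U = [u_1 | ... | u_2] ∈ R^(3×2). The projector onto W = col(U) is P = U (U^T U)^(-1) U^T.
Compute U^T U =
  [6, -8]
  [-8, 14],
and U^T v = (7, -15).
Solve U^T U · c = U^T v for the coefficients: c = (-11/10, -17/10). The projection is proj_W(v) = U c.
Check: (v - proj_W(v)) · u_1 = 0  (should be 0).
Check: (v - proj_W(v)) · u_2 = 0  (should be 0).
Result: proj_W(v) = (3/5, 6/5, -4).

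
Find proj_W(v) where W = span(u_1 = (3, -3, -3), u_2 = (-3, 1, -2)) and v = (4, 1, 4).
proj_W(v) = (125/38, -7/38, 85/19)

Set up U = [u_1 | ... | u_2] ∈ R^(3×2). The projector onto W = col(U) is P = U (U^T U)^(-1) U^T.
Compute U^T U =
  [27, -6]
  [-6, 14],
and U^T v = (-3, -19).
Solve U^T U · c = U^T v for the coefficients: c = (-26/57, -59/38). The projection is proj_W(v) = U c.
Check: (v - proj_W(v)) · u_1 = 0  (should be 0).
Check: (v - proj_W(v)) · u_2 = 0  (should be 0).
Result: proj_W(v) = (125/38, -7/38, 85/19).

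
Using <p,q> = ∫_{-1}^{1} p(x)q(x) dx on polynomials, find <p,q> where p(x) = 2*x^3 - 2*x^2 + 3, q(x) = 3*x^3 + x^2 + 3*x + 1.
<p,q> = 1048/105

Expand the product: p(x)·q(x) = 6*x^6 - 4*x^5 + 4*x^4 + 5*x^3 + x^2 + 9*x + 3.
∫_{-1}^{1} of each monomial x^k gives [2/(k+1) if k even, 0 if k odd]. Integrating term-by-term (or equivalently evaluating the antiderivative F(x) = 6*x^7/7 - 2*x^6/3 + 4*x^5/5 + 5*x^4/4 + x^3/3 + 9*x^2/2 + 3*x at the endpoints):
  F(1) − F(−1) = 4231/420 − (13/140) = 1048/105.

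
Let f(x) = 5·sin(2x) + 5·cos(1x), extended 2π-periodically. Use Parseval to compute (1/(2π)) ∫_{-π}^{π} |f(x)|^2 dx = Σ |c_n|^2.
Σ |c_n|^2 = 25

Expand |f|^2 and use orthogonality of {sin(nx), cos(mx)} on [-π, π]:
  ∫_{-π}^{π} sin(nx)^2 dx = π, ∫ cos(mx)^2 dx = π, and cross terms integrate to 0.
So ∫_{-π}^{π} f(x)^2 dx = 5^2 · π + 5^2 · π = (25 + 25)π.
Divide by 2π: (25 + 25)/2 = 25.
By Parseval, this equals Σ |c_n|^2.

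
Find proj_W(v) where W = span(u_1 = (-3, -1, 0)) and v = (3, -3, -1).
proj_W(v) = (9/5, 3/5, 0)

Set up U = [u_1 | ... | u_1] ∈ R^(3×1). The projector onto W = col(U) is P = U (U^T U)^(-1) U^T.
Compute U^T U =
  [10],
and U^T v = (-6).
Solve U^T U · c = U^T v for the coefficients: c = (-3/5). The projection is proj_W(v) = U c.
Check: (v - proj_W(v)) · u_1 = 0  (should be 0).
Result: proj_W(v) = (9/5, 3/5, 0).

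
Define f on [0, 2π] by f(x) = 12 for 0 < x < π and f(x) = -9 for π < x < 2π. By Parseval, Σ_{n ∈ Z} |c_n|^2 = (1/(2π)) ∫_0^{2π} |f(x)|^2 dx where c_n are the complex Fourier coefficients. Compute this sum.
Σ |c_n|^2 = 225/2

Parseval equates the L^2 energy of f (normalised by 1/(2π)) with the ℓ^2 sum of its Fourier coefficients: (1/(2π)) ∫_0^{2π} |f|^2 = Σ |c_n|^2.
Compute the left side: (1/(2π)) [∫_0^π 12^2 dx + ∫_π^{2π} (-9)^2 dx] = (1/(2π)) · (144π + 81π) = (144 + 81)/2 = 225/2.
So Σ_{n ∈ Z} |c_n|^2 = 225/2.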